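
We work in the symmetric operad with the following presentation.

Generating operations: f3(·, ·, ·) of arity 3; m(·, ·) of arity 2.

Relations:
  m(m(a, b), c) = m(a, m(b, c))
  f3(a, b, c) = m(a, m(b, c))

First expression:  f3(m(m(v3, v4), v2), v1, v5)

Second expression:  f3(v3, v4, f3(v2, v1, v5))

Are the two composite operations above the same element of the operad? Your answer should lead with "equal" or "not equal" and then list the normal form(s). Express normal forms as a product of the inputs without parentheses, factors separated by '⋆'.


equal — both sides give v3 ⋆ v4 ⋆ v2 ⋆ v1 ⋆ v5

Normal form of the first expression: v3 ⋆ v4 ⋆ v2 ⋆ v1 ⋆ v5
Normal form of the second expression: v3 ⋆ v4 ⋆ v2 ⋆ v1 ⋆ v5
The normal forms match — equal.


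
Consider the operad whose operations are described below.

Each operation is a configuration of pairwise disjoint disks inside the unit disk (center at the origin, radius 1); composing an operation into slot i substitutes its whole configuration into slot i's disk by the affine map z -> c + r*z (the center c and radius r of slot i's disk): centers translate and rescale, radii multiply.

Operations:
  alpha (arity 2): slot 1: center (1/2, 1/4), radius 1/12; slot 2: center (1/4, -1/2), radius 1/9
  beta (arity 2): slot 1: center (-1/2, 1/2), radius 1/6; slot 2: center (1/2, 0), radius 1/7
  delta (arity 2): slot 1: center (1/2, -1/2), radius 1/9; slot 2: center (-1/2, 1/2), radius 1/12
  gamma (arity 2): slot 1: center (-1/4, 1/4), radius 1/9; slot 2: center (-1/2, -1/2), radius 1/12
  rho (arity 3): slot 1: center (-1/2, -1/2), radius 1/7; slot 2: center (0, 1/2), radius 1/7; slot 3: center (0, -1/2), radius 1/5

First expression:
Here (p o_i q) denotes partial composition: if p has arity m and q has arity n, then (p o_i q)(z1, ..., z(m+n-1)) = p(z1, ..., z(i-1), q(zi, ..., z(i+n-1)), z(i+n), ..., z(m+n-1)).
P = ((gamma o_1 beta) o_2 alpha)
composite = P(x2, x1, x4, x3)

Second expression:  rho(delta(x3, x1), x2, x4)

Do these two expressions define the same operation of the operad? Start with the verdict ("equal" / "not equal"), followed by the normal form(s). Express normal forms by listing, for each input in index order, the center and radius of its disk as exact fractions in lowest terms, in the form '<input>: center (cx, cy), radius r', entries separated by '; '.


not equal; the first gives x1: center (-47/252, 16/63), radius 1/756; x2: center (-11/36, 11/36), radius 1/54; x3: center (-1/2, -1/2), radius 1/12; x4: center (-4/21, 61/252), radius 1/567 and the second x1: center (-4/7, -3/7), radius 1/84; x2: center (0, 1/2), radius 1/7; x3: center (-3/7, -4/7), radius 1/63; x4: center (0, -1/2), radius 1/5

Reducing the first expression gives x1: center (-47/252, 16/63), radius 1/756; x2: center (-11/36, 11/36), radius 1/54; x3: center (-1/2, -1/2), radius 1/12; x4: center (-4/21, 61/252), radius 1/567
Reducing the second expression gives x1: center (-4/7, -3/7), radius 1/84; x2: center (0, 1/2), radius 1/7; x3: center (-3/7, -4/7), radius 1/63; x4: center (0, -1/2), radius 1/5
Different reductions; not equal.


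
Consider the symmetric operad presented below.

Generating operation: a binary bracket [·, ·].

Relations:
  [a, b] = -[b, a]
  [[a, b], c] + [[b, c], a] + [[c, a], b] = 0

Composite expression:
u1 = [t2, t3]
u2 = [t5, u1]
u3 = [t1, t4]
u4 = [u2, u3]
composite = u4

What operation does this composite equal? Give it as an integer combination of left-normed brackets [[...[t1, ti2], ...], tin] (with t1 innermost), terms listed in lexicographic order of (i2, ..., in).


[[[[t1, t4], t2], t3], t5] - [[[[t1, t4], t3], t2], t5] - [[[[t1, t4], t5], t2], t3] + [[[[t1, t4], t5], t3], t2]

Antisymmetry and Jacobi reduce to t1-anchored left-normed brackets.
Composite bracket: [[t5, [t2, t3]], [t1, t4]]
Expanding via [a, b] = ab - ba: 16 signed words (2^4 = 16).
Coefficients come from the t1-initial words:
  t1t4t2t3t5 appears with sign +1, giving the term +[[[[t1, t4], t2], t3], t5]
  t1t4t3t2t5 appears with sign -1, giving the term -[[[[t1, t4], t3], t2], t5]
  t1t4t5t2t3 appears with sign -1, giving the term -[[[[t1, t4], t5], t2], t3]
  t1t4t5t3t2 appears with sign +1, giving the term +[[[[t1, t4], t5], t3], t2]


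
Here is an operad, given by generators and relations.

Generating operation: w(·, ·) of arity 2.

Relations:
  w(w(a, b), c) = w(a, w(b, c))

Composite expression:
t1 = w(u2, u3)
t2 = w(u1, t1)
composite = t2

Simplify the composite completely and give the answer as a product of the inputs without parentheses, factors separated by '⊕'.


u1 ⊕ u2 ⊕ u3

The w-tree's shape is irrelevant; the u-reading-order decides.
w(u2, u3) reduces to u2 ⊕ u3
w(u1, w(u2, u3)) reduces to u1 ⊕ u2 ⊕ u3


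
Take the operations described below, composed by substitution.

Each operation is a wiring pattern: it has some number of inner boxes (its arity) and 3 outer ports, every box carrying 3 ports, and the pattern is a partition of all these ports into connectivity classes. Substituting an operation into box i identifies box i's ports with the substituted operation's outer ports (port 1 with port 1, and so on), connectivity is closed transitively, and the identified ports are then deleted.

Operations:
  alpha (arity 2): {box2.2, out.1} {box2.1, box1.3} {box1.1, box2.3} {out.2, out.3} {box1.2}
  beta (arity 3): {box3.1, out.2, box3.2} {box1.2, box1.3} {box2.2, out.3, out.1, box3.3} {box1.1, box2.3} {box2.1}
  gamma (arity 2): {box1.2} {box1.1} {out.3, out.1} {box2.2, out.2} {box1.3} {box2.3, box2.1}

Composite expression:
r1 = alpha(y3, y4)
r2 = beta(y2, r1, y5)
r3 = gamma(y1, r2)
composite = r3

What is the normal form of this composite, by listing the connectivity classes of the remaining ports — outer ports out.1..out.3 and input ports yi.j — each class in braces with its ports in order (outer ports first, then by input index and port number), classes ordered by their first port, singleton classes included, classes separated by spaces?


Substituting into gamma glues patterns; closure does the rest.
after alpha, the pattern on (y3, y4) reads {out.1, y4.2} {out.2, out.3} {y3.1, y4.3} {y3.2} {y3.3, y4.1} (out.j = its outer ports)
after beta, the pattern on (y2, y3, y4, y5) reads {out.1, out.3, y2.1, y5.3} {out.2, y5.1, y5.2} {y2.2, y2.3} {y3.1, y4.3} {y3.2} {y3.3, y4.1} {y4.2} (out.j = its outer ports)
after gamma, the pattern on (y1, y2, y3, y4, y5) reads {out.1, out.3} {out.2, y5.1, y5.2} {y1.1} {y1.2} {y1.3} {y2.1, y5.3} {y2.2, y2.3} {y3.1, y4.3} {y3.2} {y3.3, y4.1} {y4.2} (out.j = its outer ports)

{out.1, out.3} {out.2, y5.1, y5.2} {y1.1} {y1.2} {y1.3} {y2.1, y5.3} {y2.2, y2.3} {y3.1, y4.3} {y3.2} {y3.3, y4.1} {y4.2}


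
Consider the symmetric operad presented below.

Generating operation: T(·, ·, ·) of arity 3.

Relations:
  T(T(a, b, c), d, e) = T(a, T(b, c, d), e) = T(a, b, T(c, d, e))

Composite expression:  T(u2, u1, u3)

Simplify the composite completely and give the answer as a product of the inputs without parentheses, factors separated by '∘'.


u2 ∘ u1 ∘ u3


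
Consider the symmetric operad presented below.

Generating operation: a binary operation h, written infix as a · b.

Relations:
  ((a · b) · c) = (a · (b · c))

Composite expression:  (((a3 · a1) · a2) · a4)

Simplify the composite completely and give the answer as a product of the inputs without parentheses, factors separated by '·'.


Associativity of h dissolves the nesting; only the a-input order survives.
(a3 · a1) linearizes to a3 · a1
((a3 · a1) · a2) linearizes to a3 · a1 · a2
(((a3 · a1) · a2) · a4) linearizes to a3 · a1 · a2 · a4

a3 · a1 · a2 · a4


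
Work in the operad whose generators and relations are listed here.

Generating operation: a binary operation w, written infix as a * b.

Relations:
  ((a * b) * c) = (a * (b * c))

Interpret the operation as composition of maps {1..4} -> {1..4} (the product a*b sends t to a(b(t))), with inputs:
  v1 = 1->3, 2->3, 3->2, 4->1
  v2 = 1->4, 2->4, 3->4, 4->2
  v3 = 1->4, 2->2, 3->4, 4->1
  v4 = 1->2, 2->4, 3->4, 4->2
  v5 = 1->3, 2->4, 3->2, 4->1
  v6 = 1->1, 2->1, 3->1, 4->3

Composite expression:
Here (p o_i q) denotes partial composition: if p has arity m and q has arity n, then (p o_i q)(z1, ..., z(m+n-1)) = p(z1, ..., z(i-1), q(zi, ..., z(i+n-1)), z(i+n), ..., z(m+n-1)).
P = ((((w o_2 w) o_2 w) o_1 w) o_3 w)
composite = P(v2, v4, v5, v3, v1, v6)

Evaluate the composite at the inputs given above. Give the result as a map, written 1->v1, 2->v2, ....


1->4, 2->4, 3->4, 4->4

(v2 * v4) = 1->4, 2->2, 3->2, 4->4
(v5 * v3) = 1->1, 2->4, 3->1, 4->3
((v5 * v3) * v1) = 1->1, 2->1, 3->4, 4->1
(((v5 * v3) * v1) * v6) = 1->1, 2->1, 3->1, 4->4
((v2 * v4) * (((v5 * v3) * v1) * v6)) = 1->4, 2->4, 3->4, 4->4


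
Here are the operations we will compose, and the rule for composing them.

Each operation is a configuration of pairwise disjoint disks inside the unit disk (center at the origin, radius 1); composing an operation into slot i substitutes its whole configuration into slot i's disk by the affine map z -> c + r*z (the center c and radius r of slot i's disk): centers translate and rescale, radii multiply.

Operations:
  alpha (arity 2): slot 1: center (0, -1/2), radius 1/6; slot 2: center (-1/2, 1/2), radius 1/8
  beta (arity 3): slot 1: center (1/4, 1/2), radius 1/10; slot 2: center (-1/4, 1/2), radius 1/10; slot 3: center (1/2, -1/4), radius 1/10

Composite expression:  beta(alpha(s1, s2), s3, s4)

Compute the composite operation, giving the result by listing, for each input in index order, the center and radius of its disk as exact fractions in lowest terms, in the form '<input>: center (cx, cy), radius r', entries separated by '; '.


Follow each s-input down from beta: c' goes to c + r*c', radius to r*r'.
s1 passes through 2 substitutions, ending at center (1/4, 9/20), radius 1/60
s2 passes through 2 substitutions, ending at center (1/5, 11/20), radius 1/80
s3 passes through 1 substitution, ending at center (-1/4, 1/2), radius 1/10
s4 passes through 1 substitution, ending at center (1/2, -1/4), radius 1/10

s1: center (1/4, 9/20), radius 1/60; s2: center (1/5, 11/20), radius 1/80; s3: center (-1/4, 1/2), radius 1/10; s4: center (1/2, -1/4), radius 1/10


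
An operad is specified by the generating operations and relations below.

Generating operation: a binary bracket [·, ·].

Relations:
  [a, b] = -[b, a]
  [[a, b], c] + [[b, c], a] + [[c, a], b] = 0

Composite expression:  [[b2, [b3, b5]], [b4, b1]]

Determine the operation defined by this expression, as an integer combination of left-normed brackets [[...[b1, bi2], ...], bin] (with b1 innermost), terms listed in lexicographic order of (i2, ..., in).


[[[[b1, b4], b2], b3], b5] - [[[[b1, b4], b2], b5], b3] - [[[[b1, b4], b3], b5], b2] + [[[[b1, b4], b5], b3], b2]

Antisymmetry and Jacobi reduce to b1-anchored left-normed brackets.
Composite bracket: [[b2, [b3, b5]], [b4, b1]]
Full expansion: 16 signed words from ab - ba (2^4 = 16).
Words beginning with b1 determine it all:
  b1b4b2b3b5 appears with sign +1, giving the term +[[[[b1, b4], b2], b3], b5]
  b1b4b2b5b3 appears with sign -1, giving the term -[[[[b1, b4], b2], b5], b3]
  b1b4b3b5b2 appears with sign -1, giving the term -[[[[b1, b4], b3], b5], b2]
  b1b4b5b3b2 appears with sign +1, giving the term +[[[[b1, b4], b5], b3], b2]


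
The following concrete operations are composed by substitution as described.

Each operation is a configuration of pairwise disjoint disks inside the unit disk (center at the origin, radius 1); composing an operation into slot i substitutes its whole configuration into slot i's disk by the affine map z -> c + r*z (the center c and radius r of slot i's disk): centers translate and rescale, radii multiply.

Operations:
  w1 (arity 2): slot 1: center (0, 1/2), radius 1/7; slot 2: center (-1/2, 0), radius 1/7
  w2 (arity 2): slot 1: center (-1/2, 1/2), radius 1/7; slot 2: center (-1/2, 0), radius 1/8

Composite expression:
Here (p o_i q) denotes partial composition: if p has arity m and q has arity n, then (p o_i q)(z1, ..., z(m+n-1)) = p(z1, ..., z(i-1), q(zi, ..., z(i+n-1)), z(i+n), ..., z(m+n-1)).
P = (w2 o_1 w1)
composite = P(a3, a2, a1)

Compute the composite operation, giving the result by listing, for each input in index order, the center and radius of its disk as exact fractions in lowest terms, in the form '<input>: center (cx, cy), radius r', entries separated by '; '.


a1: center (-1/2, 0), radius 1/8; a2: center (-4/7, 1/2), radius 1/49; a3: center (-1/2, 4/7), radius 1/49


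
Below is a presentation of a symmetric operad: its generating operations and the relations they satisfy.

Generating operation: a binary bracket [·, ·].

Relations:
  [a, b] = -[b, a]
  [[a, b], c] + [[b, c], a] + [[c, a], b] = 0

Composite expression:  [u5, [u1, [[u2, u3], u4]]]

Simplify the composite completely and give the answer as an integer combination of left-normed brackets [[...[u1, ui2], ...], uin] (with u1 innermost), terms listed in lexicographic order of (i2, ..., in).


-[[[[u1, u2], u3], u4], u5] + [[[[u1, u3], u2], u4], u5] + [[[[u1, u4], u2], u3], u5] - [[[[u1, u4], u3], u2], u5]


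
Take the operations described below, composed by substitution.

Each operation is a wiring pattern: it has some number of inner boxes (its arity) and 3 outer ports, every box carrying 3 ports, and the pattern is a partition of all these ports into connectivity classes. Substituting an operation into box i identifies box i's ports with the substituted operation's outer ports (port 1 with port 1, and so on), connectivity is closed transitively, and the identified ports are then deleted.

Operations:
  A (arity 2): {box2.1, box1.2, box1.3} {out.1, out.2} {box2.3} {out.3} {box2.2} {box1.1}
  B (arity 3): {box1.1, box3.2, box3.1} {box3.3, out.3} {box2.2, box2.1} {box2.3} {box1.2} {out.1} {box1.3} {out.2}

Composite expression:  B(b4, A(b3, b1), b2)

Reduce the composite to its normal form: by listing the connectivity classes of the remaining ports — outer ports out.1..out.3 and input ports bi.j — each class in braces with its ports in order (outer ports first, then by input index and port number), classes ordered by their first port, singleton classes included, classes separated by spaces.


Connectivity passes through glued B-boundaries; trace each wire chain.
composing A on (b3, b1), with out.j its own outer ports: {out.1, out.2} {out.3} {b1.1, b3.2, b3.3} {b1.2} {b1.3} {b3.1}
composing B on (b4, b3, b1, b2), with out.j its own outer ports: {out.1} {out.2} {out.3, b2.3} {b1.1, b3.2, b3.3} {b1.2} {b1.3} {b2.1, b2.2, b4.1} {b3.1} {b4.2} {b4.3}

{out.1} {out.2} {out.3, b2.3} {b1.1, b3.2, b3.3} {b1.2} {b1.3} {b2.1, b2.2, b4.1} {b3.1} {b4.2} {b4.3}


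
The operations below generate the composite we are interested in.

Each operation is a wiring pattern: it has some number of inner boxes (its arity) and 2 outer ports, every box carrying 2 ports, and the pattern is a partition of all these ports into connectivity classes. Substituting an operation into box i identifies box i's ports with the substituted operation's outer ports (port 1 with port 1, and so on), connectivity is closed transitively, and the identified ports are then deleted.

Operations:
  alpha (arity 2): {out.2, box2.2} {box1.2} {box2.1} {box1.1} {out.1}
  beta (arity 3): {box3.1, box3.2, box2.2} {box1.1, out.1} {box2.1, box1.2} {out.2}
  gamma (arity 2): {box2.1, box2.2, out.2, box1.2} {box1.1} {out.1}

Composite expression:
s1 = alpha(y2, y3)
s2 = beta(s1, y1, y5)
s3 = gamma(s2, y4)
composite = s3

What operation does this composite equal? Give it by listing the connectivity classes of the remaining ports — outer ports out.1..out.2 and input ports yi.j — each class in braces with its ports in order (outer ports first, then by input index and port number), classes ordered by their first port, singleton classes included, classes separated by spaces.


Two ports join when wires chain via gamma-identified ports.
composing alpha on (y2, y3), with out.j its own outer ports: {out.1} {out.2, y3.2} {y2.1} {y2.2} {y3.1}
composing beta on (y2, y3, y1, y5), with out.j its own outer ports: {out.1} {out.2} {y1.1, y3.2} {y1.2, y5.1, y5.2} {y2.1} {y2.2} {y3.1}
composing gamma on (y2, y3, y1, y5, y4), with out.j its own outer ports: {out.1} {out.2, y4.1, y4.2} {y1.1, y3.2} {y1.2, y5.1, y5.2} {y2.1} {y2.2} {y3.1}

{out.1} {out.2, y4.1, y4.2} {y1.1, y3.2} {y1.2, y5.1, y5.2} {y2.1} {y2.2} {y3.1}


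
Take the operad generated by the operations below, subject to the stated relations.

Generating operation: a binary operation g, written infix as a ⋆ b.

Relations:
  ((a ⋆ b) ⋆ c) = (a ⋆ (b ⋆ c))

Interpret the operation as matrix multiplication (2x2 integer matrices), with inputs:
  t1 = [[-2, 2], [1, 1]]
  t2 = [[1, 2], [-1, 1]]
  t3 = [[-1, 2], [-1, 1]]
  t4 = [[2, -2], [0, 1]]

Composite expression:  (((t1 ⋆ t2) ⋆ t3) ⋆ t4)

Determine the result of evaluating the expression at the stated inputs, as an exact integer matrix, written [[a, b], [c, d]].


[[12, -22], [-6, 9]]

(t1 ⋆ t2) = [[-4, -2], [0, 3]]
((t1 ⋆ t2) ⋆ t3) = [[6, -10], [-3, 3]]
(((t1 ⋆ t2) ⋆ t3) ⋆ t4) = [[12, -22], [-6, 9]]


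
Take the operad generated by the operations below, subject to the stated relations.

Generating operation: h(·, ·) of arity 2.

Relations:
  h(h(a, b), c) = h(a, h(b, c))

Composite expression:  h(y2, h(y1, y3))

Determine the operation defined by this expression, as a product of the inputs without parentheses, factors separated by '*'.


All parenthesizations of h agree; list the y-inputs left to right.
h(y1, y3) collapses to y1 * y3
h(y2, h(y1, y3)) collapses to y2 * y1 * y3

y2 * y1 * y3


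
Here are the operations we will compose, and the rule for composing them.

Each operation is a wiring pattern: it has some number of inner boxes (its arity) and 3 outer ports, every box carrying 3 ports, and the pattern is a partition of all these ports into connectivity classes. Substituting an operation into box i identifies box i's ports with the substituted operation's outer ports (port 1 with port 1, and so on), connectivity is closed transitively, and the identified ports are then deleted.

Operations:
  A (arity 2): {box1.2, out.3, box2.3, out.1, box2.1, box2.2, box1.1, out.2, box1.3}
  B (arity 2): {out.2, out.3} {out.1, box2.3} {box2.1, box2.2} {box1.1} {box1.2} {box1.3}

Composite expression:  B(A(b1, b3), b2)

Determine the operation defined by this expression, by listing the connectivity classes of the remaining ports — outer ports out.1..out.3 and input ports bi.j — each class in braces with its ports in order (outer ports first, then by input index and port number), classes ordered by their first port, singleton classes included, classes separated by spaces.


{out.1, b2.3} {out.2, out.3} {b1.1, b1.2, b1.3, b3.1, b3.2, b3.3} {b2.1, b2.2}

After gluing at B, chains via deleted ports link the b-ports.
through A, on inputs (b1, b3): {out.1, out.2, out.3, b1.1, b1.2, b1.3, b3.1, b3.2, b3.3} (out.j = stage outer ports)
through B, on inputs (b1, b3, b2): {out.1, b2.3} {out.2, out.3} {b1.1, b1.2, b1.3, b3.1, b3.2, b3.3} {b2.1, b2.2} (out.j = stage outer ports)


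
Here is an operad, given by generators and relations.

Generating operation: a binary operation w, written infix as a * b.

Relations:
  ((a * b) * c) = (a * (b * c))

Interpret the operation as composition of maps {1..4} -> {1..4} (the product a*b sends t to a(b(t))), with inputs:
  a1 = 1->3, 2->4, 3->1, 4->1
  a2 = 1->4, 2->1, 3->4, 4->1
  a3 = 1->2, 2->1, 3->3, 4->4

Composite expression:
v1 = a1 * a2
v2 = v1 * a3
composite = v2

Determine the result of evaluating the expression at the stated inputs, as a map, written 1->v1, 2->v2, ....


1->3, 2->1, 3->1, 4->3

(a1 * a2) = 1->1, 2->3, 3->1, 4->3
((a1 * a2) * a3) = 1->3, 2->1, 3->1, 4->3


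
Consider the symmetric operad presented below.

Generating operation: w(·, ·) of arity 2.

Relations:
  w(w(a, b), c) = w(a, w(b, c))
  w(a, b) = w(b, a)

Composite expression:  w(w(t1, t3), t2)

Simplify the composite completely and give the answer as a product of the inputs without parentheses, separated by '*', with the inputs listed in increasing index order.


t1 * t2 * t3

Reordering under w is free, so list the t-inputs canonically.
w(t1, t3) spells out as t1 * t3
w(w(t1, t3), t2) spells out as t1 * t3 * t2
rearranged into index order: t1 * t2 * t3


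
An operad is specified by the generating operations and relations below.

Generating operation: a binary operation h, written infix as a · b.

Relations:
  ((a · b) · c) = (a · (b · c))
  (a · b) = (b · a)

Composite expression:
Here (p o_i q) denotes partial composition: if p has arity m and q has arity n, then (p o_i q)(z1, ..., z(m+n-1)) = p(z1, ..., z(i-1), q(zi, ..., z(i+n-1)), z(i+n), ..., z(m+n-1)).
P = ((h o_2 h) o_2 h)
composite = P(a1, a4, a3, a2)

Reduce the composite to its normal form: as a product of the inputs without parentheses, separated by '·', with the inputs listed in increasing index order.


a1 · a2 · a3 · a4

Both nesting and order wash out for h; what remains is which a's occur.
(a4 · a3) unparenthesizes to a4 · a3
((a4 · a3) · a2) unparenthesizes to a4 · a3 · a2
(a1 · ((a4 · a3) · a2)) unparenthesizes to a1 · a4 · a3 · a2
reordering the factors by index: a1 · a2 · a3 · a4


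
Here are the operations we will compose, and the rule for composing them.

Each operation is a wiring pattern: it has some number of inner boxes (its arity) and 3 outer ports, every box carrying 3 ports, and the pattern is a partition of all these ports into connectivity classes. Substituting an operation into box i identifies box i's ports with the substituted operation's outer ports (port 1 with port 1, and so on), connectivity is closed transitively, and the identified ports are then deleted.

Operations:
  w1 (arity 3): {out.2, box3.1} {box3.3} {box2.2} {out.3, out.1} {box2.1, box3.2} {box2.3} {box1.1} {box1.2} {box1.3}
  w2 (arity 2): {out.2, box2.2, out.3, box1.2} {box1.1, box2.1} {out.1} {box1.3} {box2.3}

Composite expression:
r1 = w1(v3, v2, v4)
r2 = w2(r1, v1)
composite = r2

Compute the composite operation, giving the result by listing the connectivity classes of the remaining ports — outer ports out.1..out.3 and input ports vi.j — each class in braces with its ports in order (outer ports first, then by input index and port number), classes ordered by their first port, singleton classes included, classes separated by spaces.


{out.1} {out.2, out.3, v1.2, v4.1} {v1.1} {v1.3} {v2.1, v4.2} {v2.2} {v2.3} {v3.1} {v3.2} {v3.3} {v4.3}

Treat the ports identified at w2 as solder joints: merge, then drop.
after w1, the pattern on (v3, v2, v4) reads {out.1, out.3} {out.2, v4.1} {v2.1, v4.2} {v2.2} {v2.3} {v3.1} {v3.2} {v3.3} {v4.3} (out.j = its outer ports)
after w2, the pattern on (v3, v2, v4, v1) reads {out.1} {out.2, out.3, v1.2, v4.1} {v1.1} {v1.3} {v2.1, v4.2} {v2.2} {v2.3} {v3.1} {v3.2} {v3.3} {v4.3} (out.j = its outer ports)


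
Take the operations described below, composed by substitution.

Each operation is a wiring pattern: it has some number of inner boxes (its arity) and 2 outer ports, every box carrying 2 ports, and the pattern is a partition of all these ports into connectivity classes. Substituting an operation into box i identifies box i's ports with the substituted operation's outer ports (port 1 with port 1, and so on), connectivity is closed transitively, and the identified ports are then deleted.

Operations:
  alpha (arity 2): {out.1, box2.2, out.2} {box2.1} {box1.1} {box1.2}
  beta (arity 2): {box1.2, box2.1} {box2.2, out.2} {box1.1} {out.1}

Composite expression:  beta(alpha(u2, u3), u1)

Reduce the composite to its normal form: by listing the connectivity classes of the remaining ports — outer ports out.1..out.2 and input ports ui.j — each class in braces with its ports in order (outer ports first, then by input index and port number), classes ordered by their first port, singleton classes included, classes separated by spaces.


Connectivity passes through glued beta-boundaries; trace each wire chain.
after alpha, the pattern on (u2, u3) reads {out.1, out.2, u3.2} {u2.1} {u2.2} {u3.1} (out.j = its outer ports)
after beta, the pattern on (u2, u3, u1) reads {out.1} {out.2, u1.2} {u1.1, u3.2} {u2.1} {u2.2} {u3.1} (out.j = its outer ports)

{out.1} {out.2, u1.2} {u1.1, u3.2} {u2.1} {u2.2} {u3.1}


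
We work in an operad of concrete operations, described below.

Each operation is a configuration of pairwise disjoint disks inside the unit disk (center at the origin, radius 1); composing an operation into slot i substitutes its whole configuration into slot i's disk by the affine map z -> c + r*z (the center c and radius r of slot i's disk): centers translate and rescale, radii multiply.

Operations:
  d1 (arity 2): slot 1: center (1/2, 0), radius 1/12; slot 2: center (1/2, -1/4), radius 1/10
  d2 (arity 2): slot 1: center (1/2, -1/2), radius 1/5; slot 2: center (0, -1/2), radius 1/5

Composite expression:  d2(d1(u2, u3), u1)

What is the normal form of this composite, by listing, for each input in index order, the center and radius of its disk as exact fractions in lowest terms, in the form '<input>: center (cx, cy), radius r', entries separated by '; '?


Nesting under d2 composes maps z -> c + r*z down each u-path.
u2 passes through 2 substitutions, ending at center (3/5, -1/2), radius 1/60
u3 passes through 2 substitutions, ending at center (3/5, -11/20), radius 1/50
u1 passes through 1 substitution, ending at center (0, -1/2), radius 1/5

u1: center (0, -1/2), radius 1/5; u2: center (3/5, -1/2), radius 1/60; u3: center (3/5, -11/20), radius 1/50


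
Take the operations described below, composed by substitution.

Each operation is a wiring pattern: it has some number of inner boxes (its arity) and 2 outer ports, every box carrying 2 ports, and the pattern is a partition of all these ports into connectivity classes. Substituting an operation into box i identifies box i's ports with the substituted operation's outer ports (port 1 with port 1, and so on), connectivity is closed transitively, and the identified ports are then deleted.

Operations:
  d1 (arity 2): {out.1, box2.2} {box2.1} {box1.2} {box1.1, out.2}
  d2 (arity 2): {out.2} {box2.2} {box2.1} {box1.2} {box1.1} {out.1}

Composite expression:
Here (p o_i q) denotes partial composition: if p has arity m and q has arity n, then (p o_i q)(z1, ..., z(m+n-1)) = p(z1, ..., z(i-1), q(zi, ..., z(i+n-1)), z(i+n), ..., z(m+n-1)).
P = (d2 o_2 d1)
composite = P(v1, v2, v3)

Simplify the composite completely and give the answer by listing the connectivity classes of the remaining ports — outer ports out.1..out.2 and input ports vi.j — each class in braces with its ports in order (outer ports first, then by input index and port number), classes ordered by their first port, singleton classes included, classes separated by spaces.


Connectivity passes through glued d2-boundaries; trace each wire chain.
stage d1: inputs (v2, v3), connectivity {out.1, v3.2} {out.2, v2.1} {v2.2} {v3.1}, out.j its boundary
stage d2: inputs (v1, v2, v3), connectivity {out.1} {out.2} {v1.1} {v1.2} {v2.1} {v2.2} {v3.1} {v3.2}, out.j its boundary

{out.1} {out.2} {v1.1} {v1.2} {v2.1} {v2.2} {v3.1} {v3.2}


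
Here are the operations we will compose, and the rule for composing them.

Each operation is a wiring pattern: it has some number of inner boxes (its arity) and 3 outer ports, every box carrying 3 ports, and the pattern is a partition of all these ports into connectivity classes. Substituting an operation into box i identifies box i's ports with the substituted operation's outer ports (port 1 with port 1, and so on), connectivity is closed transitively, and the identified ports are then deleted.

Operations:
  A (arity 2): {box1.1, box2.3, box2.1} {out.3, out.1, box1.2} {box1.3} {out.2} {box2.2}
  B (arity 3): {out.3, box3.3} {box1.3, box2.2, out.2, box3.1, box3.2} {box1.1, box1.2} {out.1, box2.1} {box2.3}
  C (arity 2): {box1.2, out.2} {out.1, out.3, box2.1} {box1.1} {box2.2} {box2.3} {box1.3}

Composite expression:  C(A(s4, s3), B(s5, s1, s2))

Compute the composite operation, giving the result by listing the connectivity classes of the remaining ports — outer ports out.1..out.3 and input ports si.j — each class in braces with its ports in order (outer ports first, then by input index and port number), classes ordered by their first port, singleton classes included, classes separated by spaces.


{out.1, out.3, s1.1} {out.2} {s1.2, s2.1, s2.2, s5.3} {s1.3} {s2.3} {s3.1, s3.3, s4.1} {s3.2} {s4.2} {s4.3} {s5.1, s5.2}

Treat the ports identified at C as solder joints: merge, then drop.
A over (s4, s3) gives {out.1, out.3, s4.2} {out.2} {s3.1, s3.3, s4.1} {s3.2} {s4.3}, out.j being that stage's outer ports
B over (s5, s1, s2) gives {out.1, s1.1} {out.2, s1.2, s2.1, s2.2, s5.3} {out.3, s2.3} {s1.3} {s5.1, s5.2}, out.j being that stage's outer ports
C over (s4, s3, s5, s1, s2) gives {out.1, out.3, s1.1} {out.2} {s1.2, s2.1, s2.2, s5.3} {s1.3} {s2.3} {s3.1, s3.3, s4.1} {s3.2} {s4.2} {s4.3} {s5.1, s5.2}, out.j being that stage's outer ports


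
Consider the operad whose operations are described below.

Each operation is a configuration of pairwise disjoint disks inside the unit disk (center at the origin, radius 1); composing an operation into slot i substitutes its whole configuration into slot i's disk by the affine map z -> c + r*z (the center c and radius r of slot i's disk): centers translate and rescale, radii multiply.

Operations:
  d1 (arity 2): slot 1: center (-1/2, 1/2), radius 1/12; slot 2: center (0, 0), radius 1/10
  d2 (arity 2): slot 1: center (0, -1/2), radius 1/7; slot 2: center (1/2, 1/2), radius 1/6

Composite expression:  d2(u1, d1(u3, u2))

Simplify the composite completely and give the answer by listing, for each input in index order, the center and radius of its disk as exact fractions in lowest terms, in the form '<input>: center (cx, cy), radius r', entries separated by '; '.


u1: center (0, -1/2), radius 1/7; u2: center (1/2, 1/2), radius 1/60; u3: center (5/12, 7/12), radius 1/72

Nesting under d2 composes maps z -> c + r*z down each u-path.
u1 passes through 1 substitution, ending at center (0, -1/2), radius 1/7
u3 passes through 2 substitutions, ending at center (5/12, 7/12), radius 1/72
u2 passes through 2 substitutions, ending at center (1/2, 1/2), radius 1/60


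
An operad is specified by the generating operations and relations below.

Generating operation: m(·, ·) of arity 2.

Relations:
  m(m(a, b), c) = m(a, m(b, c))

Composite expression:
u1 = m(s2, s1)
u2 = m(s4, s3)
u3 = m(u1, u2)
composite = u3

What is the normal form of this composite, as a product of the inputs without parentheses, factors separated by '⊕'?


s2 ⊕ s1 ⊕ s4 ⊕ s3

Every regrouping of m is equal, so read the s-inputs in written order.
m(s2, s1) flattens to s2 ⊕ s1
m(s4, s3) flattens to s4 ⊕ s3
m(m(s2, s1), m(s4, s3)) flattens to s2 ⊕ s1 ⊕ s4 ⊕ s3


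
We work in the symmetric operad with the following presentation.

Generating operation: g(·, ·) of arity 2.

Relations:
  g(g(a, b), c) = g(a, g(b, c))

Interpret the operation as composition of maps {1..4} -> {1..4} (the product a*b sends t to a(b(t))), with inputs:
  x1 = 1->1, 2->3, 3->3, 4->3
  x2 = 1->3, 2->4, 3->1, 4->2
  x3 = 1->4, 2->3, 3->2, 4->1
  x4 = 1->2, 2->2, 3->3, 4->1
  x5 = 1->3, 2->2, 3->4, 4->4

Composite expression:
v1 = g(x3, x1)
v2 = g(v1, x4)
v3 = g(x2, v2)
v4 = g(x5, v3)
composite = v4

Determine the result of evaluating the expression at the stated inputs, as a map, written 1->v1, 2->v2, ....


1->4, 2->4, 3->4, 4->2

g(x3, x1) = 1->4, 2->2, 3->2, 4->2
g(g(x3, x1), x4) = 1->2, 2->2, 3->2, 4->4
g(x2, g(g(x3, x1), x4)) = 1->4, 2->4, 3->4, 4->2
g(x5, g(x2, g(g(x3, x1), x4))) = 1->4, 2->4, 3->4, 4->2


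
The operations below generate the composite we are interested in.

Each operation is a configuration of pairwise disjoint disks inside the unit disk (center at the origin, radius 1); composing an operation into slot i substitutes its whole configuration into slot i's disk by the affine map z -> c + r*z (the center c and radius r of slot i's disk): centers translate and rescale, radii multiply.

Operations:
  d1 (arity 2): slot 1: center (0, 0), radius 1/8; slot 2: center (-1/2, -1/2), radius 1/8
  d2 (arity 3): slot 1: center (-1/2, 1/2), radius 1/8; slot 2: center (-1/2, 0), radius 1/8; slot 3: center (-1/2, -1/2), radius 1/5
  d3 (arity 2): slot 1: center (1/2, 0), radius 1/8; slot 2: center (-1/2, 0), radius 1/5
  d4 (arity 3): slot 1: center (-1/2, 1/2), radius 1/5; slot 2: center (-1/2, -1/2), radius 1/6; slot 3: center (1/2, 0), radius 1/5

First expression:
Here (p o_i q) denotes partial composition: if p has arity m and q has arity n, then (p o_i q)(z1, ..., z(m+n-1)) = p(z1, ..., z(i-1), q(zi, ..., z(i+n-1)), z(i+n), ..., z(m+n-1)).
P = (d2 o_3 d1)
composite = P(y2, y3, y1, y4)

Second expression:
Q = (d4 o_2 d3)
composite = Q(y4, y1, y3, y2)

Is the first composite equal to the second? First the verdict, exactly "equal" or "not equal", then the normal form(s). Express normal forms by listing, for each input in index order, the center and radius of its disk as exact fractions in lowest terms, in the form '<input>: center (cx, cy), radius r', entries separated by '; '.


The first composite normalizes to y1: center (-1/2, -1/2), radius 1/40; y2: center (-1/2, 1/2), radius 1/8; y3: center (-1/2, 0), radius 1/8; y4: center (-3/5, -3/5), radius 1/40
The second composite normalizes to y1: center (-5/12, -1/2), radius 1/48; y2: center (1/2, 0), radius 1/5; y3: center (-7/12, -1/2), radius 1/30; y4: center (-1/2, 1/2), radius 1/5
Different reductions; not equal.

not equal: they reduce to y1: center (-1/2, -1/2), radius 1/40; y2: center (-1/2, 1/2), radius 1/8; y3: center (-1/2, 0), radius 1/8; y4: center (-3/5, -3/5), radius 1/40 and y1: center (-5/12, -1/2), radius 1/48; y2: center (1/2, 0), radius 1/5; y3: center (-7/12, -1/2), radius 1/30; y4: center (-1/2, 1/2), radius 1/5


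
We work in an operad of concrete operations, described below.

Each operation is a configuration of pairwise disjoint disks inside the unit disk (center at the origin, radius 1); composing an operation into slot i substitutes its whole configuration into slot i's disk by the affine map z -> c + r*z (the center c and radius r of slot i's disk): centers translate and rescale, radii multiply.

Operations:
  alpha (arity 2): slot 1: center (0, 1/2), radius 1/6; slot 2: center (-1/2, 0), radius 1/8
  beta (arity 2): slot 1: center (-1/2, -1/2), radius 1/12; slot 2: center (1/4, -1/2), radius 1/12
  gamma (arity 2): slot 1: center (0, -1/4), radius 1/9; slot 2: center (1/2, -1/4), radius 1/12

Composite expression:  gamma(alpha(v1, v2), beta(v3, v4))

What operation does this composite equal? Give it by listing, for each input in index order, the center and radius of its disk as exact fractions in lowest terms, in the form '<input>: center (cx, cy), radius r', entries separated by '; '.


v1: center (0, -7/36), radius 1/54; v2: center (-1/18, -1/4), radius 1/72; v3: center (11/24, -7/24), radius 1/144; v4: center (25/48, -7/24), radius 1/144

Affine substitution under gamma: radii multiply and v-centers shift.
v1: after 2 affine steps, its disk has center (0, -7/36), radius 1/54
v2: after 2 affine steps, its disk has center (-1/18, -1/4), radius 1/72
v3: after 2 affine steps, its disk has center (11/24, -7/24), radius 1/144
v4: after 2 affine steps, its disk has center (25/48, -7/24), radius 1/144


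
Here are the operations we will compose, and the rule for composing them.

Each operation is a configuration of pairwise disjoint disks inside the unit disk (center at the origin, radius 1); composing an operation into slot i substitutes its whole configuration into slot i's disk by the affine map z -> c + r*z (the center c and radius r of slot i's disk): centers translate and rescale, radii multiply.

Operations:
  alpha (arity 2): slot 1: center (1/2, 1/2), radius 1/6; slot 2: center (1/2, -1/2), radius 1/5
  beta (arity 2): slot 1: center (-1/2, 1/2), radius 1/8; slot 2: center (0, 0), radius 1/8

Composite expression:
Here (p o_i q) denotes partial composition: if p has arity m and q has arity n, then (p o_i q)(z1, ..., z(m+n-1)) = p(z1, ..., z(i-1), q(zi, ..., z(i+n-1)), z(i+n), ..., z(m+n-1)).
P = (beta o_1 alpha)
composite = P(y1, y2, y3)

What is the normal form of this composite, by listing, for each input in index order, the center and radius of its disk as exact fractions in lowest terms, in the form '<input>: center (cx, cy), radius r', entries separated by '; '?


y1: center (-7/16, 9/16), radius 1/48; y2: center (-7/16, 7/16), radius 1/40; y3: center (0, 0), radius 1/8

Follow each y-input down from beta: c' goes to c + r*c', radius to r*r'.
y1: after 2 affine steps, its disk has center (-7/16, 9/16), radius 1/48
y2: after 2 affine steps, its disk has center (-7/16, 7/16), radius 1/40
y3: after 1 affine step, its disk has center (0, 0), radius 1/8


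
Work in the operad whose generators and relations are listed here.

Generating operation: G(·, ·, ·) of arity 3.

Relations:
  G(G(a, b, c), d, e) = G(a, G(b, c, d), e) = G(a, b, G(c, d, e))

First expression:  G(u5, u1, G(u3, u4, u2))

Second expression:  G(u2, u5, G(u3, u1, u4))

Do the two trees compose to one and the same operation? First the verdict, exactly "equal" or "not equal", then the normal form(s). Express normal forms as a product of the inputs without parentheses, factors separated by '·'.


not equal; the first gives u5 · u1 · u3 · u4 · u2 and the second u2 · u5 · u3 · u1 · u4

The first composite normalizes to u5 · u1 · u3 · u4 · u2
The second composite normalizes to u2 · u5 · u3 · u1 · u4
Different reductions; not equal.


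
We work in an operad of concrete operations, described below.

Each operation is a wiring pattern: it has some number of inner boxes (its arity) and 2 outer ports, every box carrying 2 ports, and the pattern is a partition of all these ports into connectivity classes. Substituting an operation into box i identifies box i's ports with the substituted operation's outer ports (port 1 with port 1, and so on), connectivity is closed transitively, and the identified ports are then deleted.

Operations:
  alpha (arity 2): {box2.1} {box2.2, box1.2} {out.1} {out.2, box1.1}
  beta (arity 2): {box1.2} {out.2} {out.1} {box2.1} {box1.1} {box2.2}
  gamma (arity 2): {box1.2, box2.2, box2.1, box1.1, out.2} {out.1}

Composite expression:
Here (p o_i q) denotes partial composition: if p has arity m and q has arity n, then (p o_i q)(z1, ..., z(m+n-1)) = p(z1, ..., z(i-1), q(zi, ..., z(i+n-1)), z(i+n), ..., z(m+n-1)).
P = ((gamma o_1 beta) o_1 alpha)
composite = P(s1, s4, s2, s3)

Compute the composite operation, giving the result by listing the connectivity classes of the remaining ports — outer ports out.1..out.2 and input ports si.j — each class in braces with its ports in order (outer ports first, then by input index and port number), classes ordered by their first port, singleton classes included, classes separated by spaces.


Substituting into gamma glues patterns; closure does the rest.
through alpha, on inputs (s1, s4): {out.1} {out.2, s1.1} {s1.2, s4.2} {s4.1} (out.j = stage outer ports)
through beta, on inputs (s1, s4, s2): {out.1} {out.2} {s1.1} {s1.2, s4.2} {s2.1} {s2.2} {s4.1} (out.j = stage outer ports)
through gamma, on inputs (s1, s4, s2, s3): {out.1} {out.2, s3.1, s3.2} {s1.1} {s1.2, s4.2} {s2.1} {s2.2} {s4.1} (out.j = stage outer ports)

{out.1} {out.2, s3.1, s3.2} {s1.1} {s1.2, s4.2} {s2.1} {s2.2} {s4.1}


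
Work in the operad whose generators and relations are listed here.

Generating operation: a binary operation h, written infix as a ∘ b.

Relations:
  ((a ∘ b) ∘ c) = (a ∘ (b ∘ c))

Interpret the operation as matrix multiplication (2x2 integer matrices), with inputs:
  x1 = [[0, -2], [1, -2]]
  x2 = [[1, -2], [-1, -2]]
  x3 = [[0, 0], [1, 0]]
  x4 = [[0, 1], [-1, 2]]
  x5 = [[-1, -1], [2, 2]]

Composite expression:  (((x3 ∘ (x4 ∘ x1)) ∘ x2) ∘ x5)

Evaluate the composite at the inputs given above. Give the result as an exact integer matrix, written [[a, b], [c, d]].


[[0, 0], [1, 1]]

(x4 ∘ x1) = [[1, -2], [2, -2]]
(x3 ∘ (x4 ∘ x1)) = [[0, 0], [1, -2]]
((x3 ∘ (x4 ∘ x1)) ∘ x2) = [[0, 0], [3, 2]]
(((x3 ∘ (x4 ∘ x1)) ∘ x2) ∘ x5) = [[0, 0], [1, 1]]
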